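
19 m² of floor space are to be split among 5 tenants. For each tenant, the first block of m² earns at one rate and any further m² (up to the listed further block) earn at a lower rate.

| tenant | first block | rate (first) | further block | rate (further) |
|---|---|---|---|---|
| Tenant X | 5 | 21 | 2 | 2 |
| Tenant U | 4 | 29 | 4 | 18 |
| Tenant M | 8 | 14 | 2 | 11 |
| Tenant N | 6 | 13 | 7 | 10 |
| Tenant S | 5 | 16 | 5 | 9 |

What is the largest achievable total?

Treat each block as its own option and order by rate: Tenant U/T1 29 > Tenant X/T1 21 > Tenant U/T2 18 > Tenant S/T1 16 > Tenant M/T1 14 > Tenant N/T1 13 > Tenant M/T2 11 > Tenant N/T2 10 > Tenant S/T2 9 > Tenant X/T2 2.
Fill Tenant U T1 block (4 at 29) ; 15 left.
Tenant X T1 at 21: fill all 5 ; 10 left.
Fill Tenant U T2 block (4 at 18) ; 6 left.
Fill Tenant S T1 block (5 at 16) ; 1 left.
1 remain; put them into Tenant M T1 at 14.
Total = 29×4 + 21×5 + 18×4 + 16×5 + 14×1 = 387.

387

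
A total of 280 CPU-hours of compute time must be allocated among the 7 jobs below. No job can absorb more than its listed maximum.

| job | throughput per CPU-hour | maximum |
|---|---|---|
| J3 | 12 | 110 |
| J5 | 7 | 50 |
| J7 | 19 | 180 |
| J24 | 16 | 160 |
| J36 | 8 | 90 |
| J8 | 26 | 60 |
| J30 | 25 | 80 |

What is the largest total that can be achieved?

Order the jobs by throughput per CPU-hour: J8 26 > J30 25 > J7 19 > J24 16 > J3 12 > J36 8 > J5 7.
J8: +60 to 60 (cap) — 220 left.
J30 takes 80 to reach its cap of 80 — 140 left.
J7 has room for 180 but only 140 remain, so it gets 140.
Total = 19×140 + 26×60 + 25×80 = 6220.

6220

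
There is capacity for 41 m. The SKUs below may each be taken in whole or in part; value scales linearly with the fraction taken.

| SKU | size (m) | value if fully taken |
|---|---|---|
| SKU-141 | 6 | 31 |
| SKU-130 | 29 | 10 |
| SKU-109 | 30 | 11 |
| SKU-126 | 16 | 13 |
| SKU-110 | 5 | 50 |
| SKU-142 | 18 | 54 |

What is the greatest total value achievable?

Rank by value-to-size ratio: SKU-110 50/5≈10, SKU-141 31/6≈5.17, SKU-142 54/18≈3, SKU-126 13/16≈0.812, SKU-109 11/30≈0.367, SKU-130 10/29≈0.345.
SKU-110: take in full, 5 m for value 50 ; 36 left.
SKU-141: take in full, 6 m for value 31 ; 30 left.
Take all of SKU-142 (18 m, value 54) ; 12 m left.
Only 12 m remain; take 12/16 of SKU-126 for value 13×12/16 = 9.75.
Total value = 144.75.

144.75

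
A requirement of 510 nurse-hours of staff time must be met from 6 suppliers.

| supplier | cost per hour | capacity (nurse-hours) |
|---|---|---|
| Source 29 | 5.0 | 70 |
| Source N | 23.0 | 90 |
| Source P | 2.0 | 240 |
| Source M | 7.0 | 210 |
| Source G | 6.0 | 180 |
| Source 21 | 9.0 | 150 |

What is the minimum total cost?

2050

Cheapest first:
Source P (2.0): use full 240 → 270 nurse-hours to go.
Source 29 (5.0): use full 70 → 200 nurse-hours to go.
Take 180 from Source G at 6.0 → need 20 more.
Take 20 from Source M at 7.0 to finish.
Source 21, Source N: unused.
Cost = 240×2.0 + 70×5.0 + 180×6.0 + 20×7.0 = 2050.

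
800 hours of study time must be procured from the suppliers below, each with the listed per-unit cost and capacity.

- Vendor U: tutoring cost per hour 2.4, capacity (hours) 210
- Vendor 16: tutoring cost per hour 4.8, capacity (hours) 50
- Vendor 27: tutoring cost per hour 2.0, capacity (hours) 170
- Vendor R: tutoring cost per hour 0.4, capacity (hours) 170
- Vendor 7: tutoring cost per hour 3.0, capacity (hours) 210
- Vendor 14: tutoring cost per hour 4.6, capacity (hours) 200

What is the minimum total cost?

Use suppliers in increasing cost order.
Vendor R at 0.4: take all 170 hours — 630 still needed.
Vendor 27 (2.0): use full 170 — 460 hours to go.
Vendor U (2.4): use full 210 — 250 hours to go.
Take 210 from Vendor 7 at 3.0 — need 40 more.
Vendor 14 at 4.6: take 40 of its 200 — requirement met.
Vendor 16: unused.
Cost = 170×0.4 + 170×2.0 + 210×2.4 + 210×3.0 + 40×4.6 = 1726.

1726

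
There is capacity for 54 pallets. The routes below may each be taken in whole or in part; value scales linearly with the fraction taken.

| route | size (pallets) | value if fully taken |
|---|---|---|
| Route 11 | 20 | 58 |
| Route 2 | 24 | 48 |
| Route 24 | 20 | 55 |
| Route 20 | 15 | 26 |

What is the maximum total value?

Best value per unit of size first: Route 11 58/20≈2.9, Route 24 55/20≈2.75, Route 2 48/24≈2, Route 20 26/15≈1.73.
Take all of Route 11 (20 pallets, value 58) → 34 pallets left.
Route 24: take in full, 20 pallets for value 55 → 14 left.
14 pallets left: a 14/24 share of Route 2 gives 48×14/24 = 28.
Total value = 141.

141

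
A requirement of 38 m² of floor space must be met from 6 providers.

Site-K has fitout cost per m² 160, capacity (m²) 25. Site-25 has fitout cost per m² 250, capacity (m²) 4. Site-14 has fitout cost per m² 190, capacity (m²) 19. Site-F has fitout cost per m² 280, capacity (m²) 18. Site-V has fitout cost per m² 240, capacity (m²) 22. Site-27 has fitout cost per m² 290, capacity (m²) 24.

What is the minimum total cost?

6470

Fill from the cheapest provider first.
Site-K at 160: take all 25 m² — 13 still needed.
Take 13 from Site-14 at 190 to finish.
Site-V, Site-25, Site-F, Site-27: unused.
Cost = 25×160 + 13×190 = 6470.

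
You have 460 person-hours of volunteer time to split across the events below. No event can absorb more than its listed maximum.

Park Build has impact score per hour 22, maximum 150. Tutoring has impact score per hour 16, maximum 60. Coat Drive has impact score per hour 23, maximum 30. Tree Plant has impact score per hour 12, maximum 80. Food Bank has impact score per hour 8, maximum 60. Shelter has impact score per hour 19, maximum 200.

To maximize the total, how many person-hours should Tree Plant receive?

Order the events by impact score per hour: Coat Drive 23 > Park Build 22 > Shelter 19 > Tutoring 16 > Tree Plant 12 > Food Bank 8.
Coat Drive: +30 to 30 (cap) → 430 left.
Park Build takes 150 to reach its cap of 150 → 280 left.
Give Shelter 200 to hit its cap of 200 → 80 left.
Give Tutoring 60 to hit its cap of 60 → 20 left.
Only 20 left; Tree Plant takes them to reach 20.

20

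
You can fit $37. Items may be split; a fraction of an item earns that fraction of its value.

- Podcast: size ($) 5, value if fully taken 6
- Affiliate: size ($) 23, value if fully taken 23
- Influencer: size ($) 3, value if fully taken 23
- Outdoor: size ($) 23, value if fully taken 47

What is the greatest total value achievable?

82

Rank by value-to-size ratio: Influencer 23/3≈7.67, Outdoor 47/23≈2.04, Podcast 6/5≈1.2, Affiliate 23/23≈1.
Take all of Influencer (3 $, value 23) — 34 $ left.
All 23 $ of Outdoor fit (value 47) — 11 remain.
Take all of Podcast (5 $, value 6) — 6 $ left.
Only 6 $ remain; take 6/23 of Affiliate for value 23×6/23 = 6.
Total value = 82.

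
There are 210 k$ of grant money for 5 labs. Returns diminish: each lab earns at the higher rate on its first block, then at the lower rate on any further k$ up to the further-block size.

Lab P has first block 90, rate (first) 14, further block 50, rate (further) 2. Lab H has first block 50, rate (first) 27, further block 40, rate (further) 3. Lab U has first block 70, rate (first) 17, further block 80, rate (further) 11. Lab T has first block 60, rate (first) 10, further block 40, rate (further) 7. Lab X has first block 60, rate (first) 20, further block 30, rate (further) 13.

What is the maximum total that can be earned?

4160

Treat each block as its own option and order by rate: Lab H/T1 27 > Lab X/T1 20 > Lab U/T1 17 > Lab P/T1 14 > Lab X/T2 13 > Lab U/T2 11 > Lab T/T1 10 > Lab T/T2 7 > Lab H/T2 3 > Lab P/T2 2.
Lab H T1 at 27: fill all 50 → 160 left.
Fill Lab X T1 block (60 at 20) → 100 left.
Lab U/T1 (17): +70 → 30 left.
Lab P/T1: +30 of 90 at 14; pool empty.
Total = 27×50 + 20×60 + 17×70 + 14×30 = 4160.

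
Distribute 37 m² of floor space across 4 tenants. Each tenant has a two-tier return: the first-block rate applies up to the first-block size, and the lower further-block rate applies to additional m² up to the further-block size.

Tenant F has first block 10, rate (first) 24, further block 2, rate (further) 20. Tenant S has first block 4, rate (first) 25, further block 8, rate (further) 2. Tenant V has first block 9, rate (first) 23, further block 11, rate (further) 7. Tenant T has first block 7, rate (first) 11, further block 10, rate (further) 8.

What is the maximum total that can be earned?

704

Order all 8 blocks by rate: Tenant S/T1 25 > Tenant F/T1 24 > Tenant V/T1 23 > Tenant F/T2 20 > Tenant T/T1 11 > Tenant T/T2 8 > Tenant V/T2 7 > Tenant S/T2 2.
Tenant S T1 at 25: fill all 4 — 33 left.
Tenant F T1 at 24: fill all 10 — 23 left.
Fill Tenant V T1 block (9 at 23) — 14 left.
Tenant F/T2 (20): +2 — 12 left.
Fill Tenant T T1 block (7 at 11) — 5 left.
Tenant T/T2: +5 of 10 at 8; pool empty.
Total = 25×4 + 24×10 + 23×9 + 20×2 + 11×7 + 8×5 = 704.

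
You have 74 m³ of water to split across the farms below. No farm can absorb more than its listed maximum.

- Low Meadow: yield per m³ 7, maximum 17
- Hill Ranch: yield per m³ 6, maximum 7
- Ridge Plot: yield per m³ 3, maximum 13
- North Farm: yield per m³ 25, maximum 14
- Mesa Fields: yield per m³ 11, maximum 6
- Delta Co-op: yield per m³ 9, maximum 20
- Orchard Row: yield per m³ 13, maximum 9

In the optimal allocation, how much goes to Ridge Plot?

1

Rank by yield per m³: North Farm 25 > Orchard Row 13 > Mesa Fields 11 > Delta Co-op 9 > Low Meadow 7 > Hill Ranch 6 > Ridge Plot 3.
Give North Farm 14 to hit its cap of 14 ; 60 left.
Orchard Row takes 9 to reach its cap of 9 ; 51 left.
Mesa Fields takes 6 to reach its cap of 6 ; 45 left.
Delta Co-op takes 20 to reach its cap of 20 ; 25 left.
Low Meadow takes 17 to reach its cap of 17 ; 8 left.
Give Hill Ranch 7 to hit its cap of 7 ; 1 left.
Only 1 left; Ridge Plot takes them to reach 1.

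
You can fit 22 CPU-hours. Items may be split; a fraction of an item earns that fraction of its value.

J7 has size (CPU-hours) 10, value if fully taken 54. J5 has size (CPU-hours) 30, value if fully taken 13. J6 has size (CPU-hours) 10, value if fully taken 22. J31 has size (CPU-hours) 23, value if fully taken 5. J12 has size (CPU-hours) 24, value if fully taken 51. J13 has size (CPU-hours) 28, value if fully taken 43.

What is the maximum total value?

80.25

Rank by value-to-size ratio: J7 54/10≈5.4, J6 22/10≈2.2, J12 51/24≈2.12, J13 43/28≈1.54, J5 13/30≈0.433, J31 5/23≈0.217.
All 10 CPU-hours of J7 fit (value 54) ; 12 remain.
J6: take in full, 10 CPU-hours for value 22 ; 2 left.
Fill the last 2 CPU-hours with part of J12: 2/24 of it earns 4.25.
Total value = 80.25.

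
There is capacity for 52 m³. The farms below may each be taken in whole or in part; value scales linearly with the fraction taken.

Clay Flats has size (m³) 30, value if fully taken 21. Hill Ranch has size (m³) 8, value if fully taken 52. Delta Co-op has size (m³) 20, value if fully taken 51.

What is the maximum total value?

Sort by value density: Hill Ranch 52/8≈6.5, Delta Co-op 51/20≈2.55, Clay Flats 21/30≈0.7.
Take all of Hill Ranch (8 m³, value 52) — 44 m³ left.
Take all of Delta Co-op (20 m³, value 51) — 24 m³ left.
24 m³ left: a 24/30 share of Clay Flats gives 21×24/30 = 16.8.
Total value = 119.8.

119.8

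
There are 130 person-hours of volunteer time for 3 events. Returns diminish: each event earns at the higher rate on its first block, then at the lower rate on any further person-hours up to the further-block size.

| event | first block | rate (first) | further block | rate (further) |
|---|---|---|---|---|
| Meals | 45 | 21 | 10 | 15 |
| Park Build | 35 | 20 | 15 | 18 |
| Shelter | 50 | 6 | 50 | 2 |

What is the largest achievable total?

2215

Treat each block as its own option and order by rate: Meals/first 21 > Park Build/first 20 > Park Build/second 18 > Meals/second 15 > Shelter/first 6 > Shelter/second 2.
Fill Meals first block (45 at 21) → 85 left.
Fill Park Build first block (35 at 20) → 50 left.
Park Build second at 18: fill all 15 → 35 left.
Meals second at 15: fill all 10 → 25 left.
25 remain; put them into Shelter first at 6.
Total = 21×45 + 20×35 + 18×15 + 15×10 + 6×25 = 2215.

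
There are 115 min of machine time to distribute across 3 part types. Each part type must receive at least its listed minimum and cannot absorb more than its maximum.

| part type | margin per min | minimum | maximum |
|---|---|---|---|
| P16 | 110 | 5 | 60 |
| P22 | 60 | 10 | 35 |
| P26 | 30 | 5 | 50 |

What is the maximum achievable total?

9300

Meeting every minimum uses 5+10+5 = 20 min, leaving 95.
Order the part types by margin per min: P16 110 > P22 60 > P26 30.
Give P16 55 more to hit its cap of 60 — 40 left.
P22: +25 to 35 (cap) — 15 left.
P26 has room for 45 more but only 15 remain, so it gets 20.
Total = 110×60 + 60×35 + 30×20 = 9300.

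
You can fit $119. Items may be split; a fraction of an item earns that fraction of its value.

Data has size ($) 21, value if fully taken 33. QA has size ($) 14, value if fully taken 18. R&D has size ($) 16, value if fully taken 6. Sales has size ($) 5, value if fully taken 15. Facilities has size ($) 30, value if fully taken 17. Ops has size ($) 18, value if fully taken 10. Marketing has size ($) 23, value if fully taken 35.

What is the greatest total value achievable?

Rank by value-to-size ratio: Sales 15/5≈3, Data 33/21≈1.57, Marketing 35/23≈1.52, QA 18/14≈1.29, Facilities 17/30≈0.567, Ops 10/18≈0.556, R&D 6/16≈0.375.
All 5 $ of Sales fit (value 15) ; 114 remain.
Take all of Data (21 $, value 33) ; 93 $ left.
All 23 $ of Marketing fit (value 35) ; 70 remain.
QA: take in full, 14 $ for value 18 ; 56 left.
All 30 $ of Facilities fit (value 17) ; 26 remain.
All 18 $ of Ops fit (value 10) ; 8 remain.
8 $ left: a 8/16 share of R&D gives 6×8/16 = 3.
Total value = 131.

131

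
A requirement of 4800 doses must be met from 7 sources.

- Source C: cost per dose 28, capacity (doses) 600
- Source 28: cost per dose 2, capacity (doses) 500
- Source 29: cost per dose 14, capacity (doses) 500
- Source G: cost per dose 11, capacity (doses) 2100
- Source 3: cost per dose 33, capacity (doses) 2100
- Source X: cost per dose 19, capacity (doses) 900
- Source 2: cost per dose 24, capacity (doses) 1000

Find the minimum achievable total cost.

Use sources in increasing cost order.
Take 500 from Source 28 at 2 → need 4300 more.
Source G (11): use full 2100 → 2200 doses to go.
Source 29 at 14: take all 500 doses → 1700 still needed.
Take 900 from Source X at 19 → need 800 more.
Source 2 at 24: take 800 of its 1000 → requirement met.
Source C, Source 3: unused.
Cost = 500×2 + 2100×11 + 500×14 + 900×19 + 800×24 = 67400.

67400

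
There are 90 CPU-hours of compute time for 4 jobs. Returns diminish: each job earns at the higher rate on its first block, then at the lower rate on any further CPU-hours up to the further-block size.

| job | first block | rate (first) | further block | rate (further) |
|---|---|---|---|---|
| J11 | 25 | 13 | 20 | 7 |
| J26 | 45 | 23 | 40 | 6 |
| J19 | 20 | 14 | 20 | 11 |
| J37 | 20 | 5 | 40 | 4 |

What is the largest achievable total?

Treat each block as its own option and order by rate: J26/T1 23 > J19/T1 14 > J11/T1 13 > J19/T2 11 > J11/T2 7 > J26/T2 6 > J37/T1 5 > J37/T2 4.
J26/T1 (23): +45 → 45 left.
J19 T1 at 14: fill all 20 → 25 left.
J11 T1 at 13: fill all 25 → 0 left.
Total = 23×45 + 14×20 + 13×25 = 1640.

1640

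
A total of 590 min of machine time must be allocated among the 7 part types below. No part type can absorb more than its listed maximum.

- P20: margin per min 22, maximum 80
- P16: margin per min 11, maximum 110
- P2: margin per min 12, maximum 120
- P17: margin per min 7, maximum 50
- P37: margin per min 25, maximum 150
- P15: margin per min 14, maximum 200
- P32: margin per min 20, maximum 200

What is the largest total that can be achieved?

11750

Rank by margin per min: P37 25 > P20 22 > P32 20 > P15 14 > P2 12 > P16 11 > P17 7.
Give P37 150 to hit its cap of 150 — 440 left.
Give P20 80 to hit its cap of 80 — 360 left.
P32 takes 200 to reach its cap of 200 — 160 left.
Only 160 left; P15 takes them to reach 160.
Total = 22×80 + 25×150 + 14×160 + 20×200 = 11750.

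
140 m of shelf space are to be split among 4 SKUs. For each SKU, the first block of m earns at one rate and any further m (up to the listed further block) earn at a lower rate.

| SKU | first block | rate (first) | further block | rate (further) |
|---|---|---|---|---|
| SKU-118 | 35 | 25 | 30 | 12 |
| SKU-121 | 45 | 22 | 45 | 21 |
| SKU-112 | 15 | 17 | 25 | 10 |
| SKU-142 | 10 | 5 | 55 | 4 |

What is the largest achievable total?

3065

Order all 8 blocks by rate: SKU-118/first 25 > SKU-121/first 22 > SKU-121/second 21 > SKU-112/first 17 > SKU-118/second 12 > SKU-112/second 10 > SKU-142/first 5 > SKU-142/second 4.
SKU-118 first at 25: fill all 35 — 105 left.
SKU-121/first (22): +45 — 60 left.
SKU-121 second at 21: fill all 45 — 15 left.
Fill SKU-112 first block (15 at 17) — 0 left.
Total = 25×35 + 22×45 + 21×45 + 17×15 = 3065.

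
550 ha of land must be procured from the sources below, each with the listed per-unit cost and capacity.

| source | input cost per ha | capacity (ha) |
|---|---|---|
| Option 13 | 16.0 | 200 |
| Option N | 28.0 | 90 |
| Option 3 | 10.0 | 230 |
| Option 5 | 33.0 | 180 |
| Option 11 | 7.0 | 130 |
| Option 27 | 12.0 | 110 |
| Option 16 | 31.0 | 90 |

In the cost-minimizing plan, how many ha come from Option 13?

80

Fill from the cheapest source first.
Option 11 at 7.0: take all 130 ha ; 420 still needed.
Option 3 at 10.0: take all 230 ha ; 190 still needed.
Option 27 (12.0): use full 110 ; 80 ha to go.
Option 13 at 16.0: take 80 of its 200 ; requirement met.
Option N, Option 16, Option 5: unused.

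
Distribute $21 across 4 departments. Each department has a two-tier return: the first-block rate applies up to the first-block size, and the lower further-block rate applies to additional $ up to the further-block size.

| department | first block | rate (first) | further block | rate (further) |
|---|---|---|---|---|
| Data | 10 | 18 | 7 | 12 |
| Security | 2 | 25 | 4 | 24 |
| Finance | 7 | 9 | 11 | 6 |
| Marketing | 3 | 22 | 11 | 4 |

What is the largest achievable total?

416

Rank every tier by rate: Security/first 25 > Security/second 24 > Marketing/first 22 > Data/first 18 > Data/second 12 > Finance/first 9 > Finance/second 6 > Marketing/second 4.
Security/first (25): +2 ; 19 left.
Security second at 24: fill all 4 ; 15 left.
Marketing first at 22: fill all 3 ; 12 left.
Data first at 18: fill all 10 ; 2 left.
Data/second: +2 of 7 at 12; pool empty.
Total = 25×2 + 24×4 + 22×3 + 18×10 + 12×2 = 416.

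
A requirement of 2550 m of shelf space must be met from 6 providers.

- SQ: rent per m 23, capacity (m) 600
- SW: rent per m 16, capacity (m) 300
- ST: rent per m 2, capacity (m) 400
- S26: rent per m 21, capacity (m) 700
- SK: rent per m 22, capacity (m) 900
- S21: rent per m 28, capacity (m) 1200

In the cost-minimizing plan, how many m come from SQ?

Cheapest first:
ST at 2: take all 400 m → 2150 still needed.
SW (16): use full 300 → 1850 m to go.
S26 at 21: take all 700 m → 1150 still needed.
Take 900 from SK at 22 → need 250 more.
SQ at 23: take 250 of its 600 → requirement met.
S21: unused.

250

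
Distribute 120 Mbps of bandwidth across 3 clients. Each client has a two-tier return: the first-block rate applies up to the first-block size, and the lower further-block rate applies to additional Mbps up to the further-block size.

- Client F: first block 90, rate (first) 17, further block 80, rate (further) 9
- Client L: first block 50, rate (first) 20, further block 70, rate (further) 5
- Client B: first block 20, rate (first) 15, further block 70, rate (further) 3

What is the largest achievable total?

Rank every tier by rate: Client L/first 20 > Client F/first 17 > Client B/first 15 > Client F/second 9 > Client L/second 5 > Client B/second 3.
Client L/first (20): +50 → 70 left.
70 remain; put them into Client F first at 17.
Total = 20×50 + 17×70 = 2190.

2190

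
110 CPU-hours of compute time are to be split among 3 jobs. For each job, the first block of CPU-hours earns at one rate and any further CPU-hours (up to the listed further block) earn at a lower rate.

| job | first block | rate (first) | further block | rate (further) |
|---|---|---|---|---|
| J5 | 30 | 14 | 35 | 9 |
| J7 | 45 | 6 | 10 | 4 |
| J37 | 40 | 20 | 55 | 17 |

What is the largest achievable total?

Order all 6 blocks by rate: J37/first 20 > J37/second 17 > J5/first 14 > J5/second 9 > J7/first 6 > J7/second 4.
Fill J37 first block (40 at 20) ; 70 left.
Fill J37 second block (55 at 17) ; 15 left.
15 remain; put them into J5 first at 14.
Total = 20×40 + 17×55 + 14×15 = 1945.

1945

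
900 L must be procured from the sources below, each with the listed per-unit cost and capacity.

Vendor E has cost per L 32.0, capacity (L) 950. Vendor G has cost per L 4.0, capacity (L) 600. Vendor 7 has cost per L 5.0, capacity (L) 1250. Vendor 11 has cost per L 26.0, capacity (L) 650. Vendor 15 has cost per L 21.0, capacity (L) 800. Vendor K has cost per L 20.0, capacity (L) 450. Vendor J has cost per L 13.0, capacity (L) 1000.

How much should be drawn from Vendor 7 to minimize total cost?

300

Fill from the cheapest source first.
Vendor G at 4.0: take all 600 L — 300 still needed.
Vendor 7 at 5.0: take 300 of its 1250 — requirement met.
Vendor J, Vendor K, Vendor 15, Vendor 11, Vendor E: unused.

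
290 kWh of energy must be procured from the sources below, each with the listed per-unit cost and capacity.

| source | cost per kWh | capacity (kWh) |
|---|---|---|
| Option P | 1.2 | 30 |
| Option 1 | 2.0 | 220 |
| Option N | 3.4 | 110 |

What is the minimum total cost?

612

Cheapest first:
Option P (1.2): use full 30 ; 260 kWh to go.
Option 1 (2.0): use full 220 ; 40 kWh to go.
Take 40 from Option N at 3.4 to finish.
Cost = 30×1.2 + 220×2.0 + 40×3.4 = 612.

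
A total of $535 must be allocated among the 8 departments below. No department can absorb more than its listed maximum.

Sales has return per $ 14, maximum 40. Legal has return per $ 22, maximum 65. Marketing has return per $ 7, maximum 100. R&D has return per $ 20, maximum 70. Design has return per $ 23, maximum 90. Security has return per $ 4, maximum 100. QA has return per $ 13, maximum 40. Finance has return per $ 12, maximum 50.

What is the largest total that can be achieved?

Highest return per $ first: Design 23 > Legal 22 > R&D 20 > Sales 14 > QA 13 > Finance 12 > Marketing 7 > Security 4.
Give Design 90 to hit its cap of 90 → 445 left.
Legal: +65 to 65 (cap) → 380 left.
R&D: +70 to 70 (cap) → 310 left.
Sales: +40 to 40 (cap) → 270 left.
QA takes 40 to reach its cap of 40 → 230 left.
Finance: +50 to 50 (cap) → 180 left.
Marketing takes 100 to reach its cap of 100 → 80 left.
Security: +80 (room for 100) → 80. Pool exhausted.
Total = 14×40 + 22×65 + 7×100 + 20×70 + 23×90 + 4×80 + 13×40 + 12×50 = 7600.

7600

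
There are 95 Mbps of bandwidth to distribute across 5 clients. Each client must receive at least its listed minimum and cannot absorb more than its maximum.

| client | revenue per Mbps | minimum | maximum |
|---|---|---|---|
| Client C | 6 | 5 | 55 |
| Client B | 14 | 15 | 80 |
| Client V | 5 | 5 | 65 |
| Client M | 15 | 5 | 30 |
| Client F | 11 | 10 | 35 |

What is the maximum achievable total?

Meeting every minimum uses 5+15+5+5+10 = 40 Mbps, leaving 55.
Highest revenue per Mbps first: Client M 15 > Client B 14 > Client F 11 > Client C 6 > Client V 5.
Client M takes 25 more to reach its cap of 30 — 30 left.
Only 30 left; Client B takes them to reach 45.
Total = 6×5 + 14×45 + 5×5 + 15×30 + 11×10 = 1245.

1245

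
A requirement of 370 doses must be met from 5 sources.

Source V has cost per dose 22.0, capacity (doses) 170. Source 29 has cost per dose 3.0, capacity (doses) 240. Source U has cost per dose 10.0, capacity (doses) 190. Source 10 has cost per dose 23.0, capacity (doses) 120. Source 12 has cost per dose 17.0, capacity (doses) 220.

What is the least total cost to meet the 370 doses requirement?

2020

Use sources in increasing cost order.
Take 240 from Source 29 at 3.0 ; need 130 more.
Source U (10.0): take the remaining 130 ; done.
Source 12, Source V, Source 10: unused.
Cost = 240×3.0 + 130×10.0 = 2020.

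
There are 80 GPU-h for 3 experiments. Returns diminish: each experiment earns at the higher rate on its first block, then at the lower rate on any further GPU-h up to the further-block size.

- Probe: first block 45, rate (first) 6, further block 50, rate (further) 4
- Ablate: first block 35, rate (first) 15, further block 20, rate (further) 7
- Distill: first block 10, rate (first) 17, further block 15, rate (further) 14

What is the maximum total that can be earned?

1045

Order all 6 blocks by rate: Distill/T1 17 > Ablate/T1 15 > Distill/T2 14 > Ablate/T2 7 > Probe/T1 6 > Probe/T2 4.
Distill T1 at 17: fill all 10 ; 70 left.
Fill Ablate T1 block (35 at 15) ; 35 left.
Fill Distill T2 block (15 at 14) ; 20 left.
Fill Ablate T2 block (20 at 7) ; 0 left.
Total = 17×10 + 15×35 + 14×15 + 7×20 = 1045.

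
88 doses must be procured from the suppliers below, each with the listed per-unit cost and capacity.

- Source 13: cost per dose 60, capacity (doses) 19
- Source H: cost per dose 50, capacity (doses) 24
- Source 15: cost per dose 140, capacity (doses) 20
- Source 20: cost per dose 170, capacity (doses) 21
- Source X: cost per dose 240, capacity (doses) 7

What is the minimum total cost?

9670

Fill from the cheapest supplier first.
Take 24 from Source H at 50 — need 64 more.
Source 13 (60): use full 19 — 45 doses to go.
Source 15 (140): use full 20 — 25 doses to go.
Source 20 (170): use full 21 — 4 doses to go.
Take 4 from Source X at 240 to finish.
Cost = 24×50 + 19×60 + 20×140 + 21×170 + 4×240 = 9670.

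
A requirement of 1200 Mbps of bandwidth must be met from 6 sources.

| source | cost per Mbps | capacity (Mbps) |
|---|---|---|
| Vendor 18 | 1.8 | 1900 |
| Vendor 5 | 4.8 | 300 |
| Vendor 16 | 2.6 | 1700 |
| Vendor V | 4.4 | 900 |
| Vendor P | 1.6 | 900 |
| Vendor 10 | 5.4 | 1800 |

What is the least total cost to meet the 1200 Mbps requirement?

Cheapest first:
Vendor P at 1.6: take all 900 Mbps — 300 still needed.
Take 300 from Vendor 18 at 1.8 to finish.
Vendor 16, Vendor V, Vendor 5, Vendor 10: unused.
Cost = 900×1.6 + 300×1.8 = 1980.

1980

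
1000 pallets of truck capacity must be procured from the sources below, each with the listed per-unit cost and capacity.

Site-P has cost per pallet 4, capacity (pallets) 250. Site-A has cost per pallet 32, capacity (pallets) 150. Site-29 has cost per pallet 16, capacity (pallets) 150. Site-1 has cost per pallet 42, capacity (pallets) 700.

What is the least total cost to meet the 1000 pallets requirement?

Fill from the cheapest source first.
Site-P at 4: take all 250 pallets ; 750 still needed.
Take 150 from Site-29 at 16 ; need 600 more.
Take 150 from Site-A at 32 ; need 450 more.
Take 450 from Site-1 at 42 to finish.
Cost = 250×4 + 150×16 + 150×32 + 450×42 = 27100.

27100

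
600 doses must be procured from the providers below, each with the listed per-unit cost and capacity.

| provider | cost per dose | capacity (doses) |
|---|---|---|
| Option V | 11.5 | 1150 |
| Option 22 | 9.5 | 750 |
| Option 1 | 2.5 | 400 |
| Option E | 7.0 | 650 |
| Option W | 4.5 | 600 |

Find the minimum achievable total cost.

Use providers in increasing cost order.
Take 400 from Option 1 at 2.5 ; need 200 more.
Option W (4.5): take the remaining 200 ; done.
Option E, Option 22, Option V: unused.
Cost = 400×2.5 + 200×4.5 = 1900.

1900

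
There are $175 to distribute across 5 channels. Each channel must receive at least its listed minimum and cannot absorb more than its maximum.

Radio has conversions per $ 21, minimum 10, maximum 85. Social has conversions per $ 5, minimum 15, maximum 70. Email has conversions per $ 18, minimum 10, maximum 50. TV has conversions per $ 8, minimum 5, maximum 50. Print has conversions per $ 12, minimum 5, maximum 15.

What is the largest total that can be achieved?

Meeting every minimum uses 10+15+10+5+5 = 45 $, leaving 130.
Highest conversions per $ first: Radio 21 > Email 18 > Print 12 > TV 8 > Social 5.
Radio: +75 to 85 (cap) — 55 left.
Email takes 40 more to reach its cap of 50 — 15 left.
Print: +10 to 15 (cap) — 5 left.
TV: +5 (room for 45) → 10. Pool exhausted.
Total = 21×85 + 5×15 + 18×50 + 8×10 + 12×15 = 3020.

3020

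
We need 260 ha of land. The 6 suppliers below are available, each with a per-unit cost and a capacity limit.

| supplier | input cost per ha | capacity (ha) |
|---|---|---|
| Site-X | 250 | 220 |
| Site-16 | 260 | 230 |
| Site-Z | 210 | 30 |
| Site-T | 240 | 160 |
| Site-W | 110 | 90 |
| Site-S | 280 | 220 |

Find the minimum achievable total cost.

49800

Use suppliers in increasing cost order.
Site-W (110): use full 90 — 170 ha to go.
Take 30 from Site-Z at 210 — need 140 more.
Site-T (240): take the remaining 140 — done.
Site-X, Site-16, Site-S: unused.
Cost = 90×110 + 30×210 + 140×240 = 49800.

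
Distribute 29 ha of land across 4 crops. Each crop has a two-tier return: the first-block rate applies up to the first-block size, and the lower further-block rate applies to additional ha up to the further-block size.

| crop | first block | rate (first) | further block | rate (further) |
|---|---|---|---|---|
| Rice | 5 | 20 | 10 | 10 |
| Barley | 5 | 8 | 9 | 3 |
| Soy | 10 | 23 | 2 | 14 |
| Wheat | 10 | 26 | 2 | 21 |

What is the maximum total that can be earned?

660

Order all 8 blocks by rate: Wheat/first 26 > Soy/first 23 > Wheat/second 21 > Rice/first 20 > Soy/second 14 > Rice/second 10 > Barley/first 8 > Barley/second 3.
Wheat/first (26): +10 → 19 left.
Soy first at 23: fill all 10 → 9 left.
Wheat/second (21): +2 → 7 left.
Fill Rice first block (5 at 20) → 2 left.
Soy second at 14: fill all 2 → 0 left.
Total = 26×10 + 23×10 + 21×2 + 20×5 + 14×2 = 660.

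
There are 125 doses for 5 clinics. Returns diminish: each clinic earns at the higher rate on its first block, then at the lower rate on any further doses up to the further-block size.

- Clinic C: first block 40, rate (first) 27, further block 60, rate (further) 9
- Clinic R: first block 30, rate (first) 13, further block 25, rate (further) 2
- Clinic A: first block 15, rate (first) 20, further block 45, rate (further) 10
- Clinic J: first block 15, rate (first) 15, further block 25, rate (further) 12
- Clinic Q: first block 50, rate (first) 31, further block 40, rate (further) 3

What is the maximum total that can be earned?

3220

Rank every tier by rate: Clinic Q/T1 31 > Clinic C/T1 27 > Clinic A/T1 20 > Clinic J/T1 15 > Clinic R/T1 13 > Clinic J/T2 12 > Clinic A/T2 10 > Clinic C/T2 9 > Clinic Q/T2 3 > Clinic R/T2 2.
Fill Clinic Q T1 block (50 at 31) — 75 left.
Fill Clinic C T1 block (40 at 27) — 35 left.
Fill Clinic A T1 block (15 at 20) — 20 left.
Clinic J/T1 (15): +15 — 5 left.
Clinic R T1 at 13: only 5 left, fill 5.
Total = 31×50 + 27×40 + 20×15 + 15×15 + 13×5 = 3220.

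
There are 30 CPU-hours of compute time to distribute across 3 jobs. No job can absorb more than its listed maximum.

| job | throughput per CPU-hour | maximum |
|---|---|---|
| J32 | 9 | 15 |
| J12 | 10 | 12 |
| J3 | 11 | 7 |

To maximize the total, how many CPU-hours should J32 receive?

Highest throughput per CPU-hour first: J3 11 > J12 10 > J32 9.
Give J3 7 to hit its cap of 7 → 23 left.
J12 takes 12 to reach its cap of 12 → 11 left.
Only 11 left; J32 takes them to reach 11.

11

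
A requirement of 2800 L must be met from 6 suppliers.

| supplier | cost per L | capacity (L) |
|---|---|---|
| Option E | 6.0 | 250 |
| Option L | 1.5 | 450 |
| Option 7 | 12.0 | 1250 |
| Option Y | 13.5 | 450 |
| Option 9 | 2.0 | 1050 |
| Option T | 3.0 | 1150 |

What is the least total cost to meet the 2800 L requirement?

Fill from the cheapest supplier first.
Option L at 1.5: take all 450 L ; 2350 still needed.
Option 9 (2.0): use full 1050 ; 1300 L to go.
Take 1150 from Option T at 3.0 ; need 150 more.
Option E (6.0): take the remaining 150 ; done.
Option 7, Option Y: unused.
Cost = 450×1.5 + 1050×2.0 + 1150×3.0 + 150×6.0 = 7125.

7125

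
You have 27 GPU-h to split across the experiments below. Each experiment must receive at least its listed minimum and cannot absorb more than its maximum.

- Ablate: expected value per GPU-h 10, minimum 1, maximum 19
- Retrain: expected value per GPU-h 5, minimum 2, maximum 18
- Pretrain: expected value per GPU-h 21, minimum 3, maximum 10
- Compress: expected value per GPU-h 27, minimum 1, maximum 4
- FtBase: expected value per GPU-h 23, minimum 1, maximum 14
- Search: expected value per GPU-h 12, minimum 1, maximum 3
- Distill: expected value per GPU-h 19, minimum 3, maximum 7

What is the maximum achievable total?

559

Meeting every minimum uses 1+2+3+1+1+1+3 = 12 GPU-h, leaving 15.
Highest expected value per GPU-h first: Compress 27 > FtBase 23 > Pretrain 21 > Distill 19 > Search 12 > Ablate 10 > Retrain 5.
Compress: +3 to 4 (cap) — 12 left.
Only 12 left; FtBase takes them to reach 13.
Total = 10×1 + 5×2 + 21×3 + 27×4 + 23×13 + 12×1 + 19×3 = 559.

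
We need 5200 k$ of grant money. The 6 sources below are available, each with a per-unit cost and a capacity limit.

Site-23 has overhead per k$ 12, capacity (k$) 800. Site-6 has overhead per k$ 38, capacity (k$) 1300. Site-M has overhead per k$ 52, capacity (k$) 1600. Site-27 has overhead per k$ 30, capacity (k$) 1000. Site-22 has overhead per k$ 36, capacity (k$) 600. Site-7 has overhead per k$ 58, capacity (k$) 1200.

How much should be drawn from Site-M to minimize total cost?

Fill from the cheapest source first.
Take 800 from Site-23 at 12 ; need 4400 more.
Take 1000 from Site-27 at 30 ; need 3400 more.
Take 600 from Site-22 at 36 ; need 2800 more.
Take 1300 from Site-6 at 38 ; need 1500 more.
Site-M at 52: take 1500 of its 1600 ; requirement met.
Site-7: unused.

1500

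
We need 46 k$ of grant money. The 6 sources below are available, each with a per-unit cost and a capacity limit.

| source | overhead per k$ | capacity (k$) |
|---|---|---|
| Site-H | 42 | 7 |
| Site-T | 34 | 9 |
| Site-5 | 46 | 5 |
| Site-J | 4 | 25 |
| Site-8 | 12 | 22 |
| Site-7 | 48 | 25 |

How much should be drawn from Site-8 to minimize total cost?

21

Cheapest first:
Take 25 from Site-J at 4 — need 21 more.
Take 21 from Site-8 at 12 to finish.
Site-T, Site-H, Site-5, Site-7: unused.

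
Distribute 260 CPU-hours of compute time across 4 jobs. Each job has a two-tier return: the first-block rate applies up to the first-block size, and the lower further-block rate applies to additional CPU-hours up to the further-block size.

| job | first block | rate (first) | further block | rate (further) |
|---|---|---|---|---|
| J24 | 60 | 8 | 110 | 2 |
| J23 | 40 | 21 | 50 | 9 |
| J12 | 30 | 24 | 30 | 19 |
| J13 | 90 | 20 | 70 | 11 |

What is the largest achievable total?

Rank every tier by rate: J12/first 24 > J23/first 21 > J13/first 20 > J12/second 19 > J13/second 11 > J23/second 9 > J24/first 8 > J24/second 2.
J12/first (24): +30 — 230 left.
J23 first at 21: fill all 40 — 190 left.
Fill J13 first block (90 at 20) — 100 left.
Fill J12 second block (30 at 19) — 70 left.
J13 second at 11: fill all 70 — 0 left.
Total = 24×30 + 21×40 + 20×90 + 19×30 + 11×70 = 4700.

4700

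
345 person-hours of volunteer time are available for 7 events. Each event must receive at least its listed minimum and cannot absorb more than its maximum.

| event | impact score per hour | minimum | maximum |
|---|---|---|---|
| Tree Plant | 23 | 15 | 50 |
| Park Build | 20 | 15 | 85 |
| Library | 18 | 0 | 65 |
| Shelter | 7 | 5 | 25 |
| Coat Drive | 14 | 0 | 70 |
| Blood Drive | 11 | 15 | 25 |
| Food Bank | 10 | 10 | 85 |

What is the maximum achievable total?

Meeting every minimum uses 15+15+0+5+0+15+10 = 60 person-hours, leaving 285.
Order the events by impact score per hour: Tree Plant 23 > Park Build 20 > Library 18 > Coat Drive 14 > Blood Drive 11 > Food Bank 10 > Shelter 7.
Tree Plant takes 35 more to reach its cap of 50 — 250 left.
Park Build takes 70 more to reach its cap of 85 — 180 left.
Library takes 65 more to reach its cap of 65 — 115 left.
Coat Drive takes 70 more to reach its cap of 70 — 45 left.
Blood Drive: +10 to 25 (cap) — 35 left.
Only 35 left; Food Bank takes them to reach 45.
Total = 23×50 + 20×85 + 18×65 + 7×5 + 14×70 + 11×25 + 10×45 = 5760.

5760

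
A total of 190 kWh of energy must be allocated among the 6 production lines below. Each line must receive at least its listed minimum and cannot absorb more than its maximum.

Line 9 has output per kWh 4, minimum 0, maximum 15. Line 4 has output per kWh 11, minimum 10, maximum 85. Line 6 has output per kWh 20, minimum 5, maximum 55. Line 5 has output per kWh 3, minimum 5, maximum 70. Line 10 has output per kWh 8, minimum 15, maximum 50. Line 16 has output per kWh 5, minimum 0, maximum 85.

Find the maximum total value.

2410

Meeting every minimum uses 0+10+5+5+15+0 = 35 kWh, leaving 155.
Highest output per kWh first: Line 6 20 > Line 4 11 > Line 10 8 > Line 16 5 > Line 9 4 > Line 5 3.
Line 6 takes 50 more to reach its cap of 55 → 105 left.
Line 4 takes 75 more to reach its cap of 85 → 30 left.
Line 10 has room for 35 more but only 30 remain, so it gets 45.
Total = 11×85 + 20×55 + 3×5 + 8×45 = 2410.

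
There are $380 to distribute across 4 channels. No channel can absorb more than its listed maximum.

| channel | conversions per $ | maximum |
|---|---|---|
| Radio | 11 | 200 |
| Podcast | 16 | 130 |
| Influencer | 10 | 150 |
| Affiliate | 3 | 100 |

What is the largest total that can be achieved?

4780

Highest conversions per $ first: Podcast 16 > Radio 11 > Influencer 10 > Affiliate 3.
Give Podcast 130 to hit its cap of 130 ; 250 left.
Radio takes 200 to reach its cap of 200 ; 50 left.
Only 50 left; Influencer takes them to reach 50.
Total = 11×200 + 16×130 + 10×50 = 4780.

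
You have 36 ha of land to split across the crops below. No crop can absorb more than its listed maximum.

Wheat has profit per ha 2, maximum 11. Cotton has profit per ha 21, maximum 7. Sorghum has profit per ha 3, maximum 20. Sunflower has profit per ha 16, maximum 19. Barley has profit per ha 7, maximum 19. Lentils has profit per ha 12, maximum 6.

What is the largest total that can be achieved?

Rank by profit per ha: Cotton 21 > Sunflower 16 > Lentils 12 > Barley 7 > Sorghum 3 > Wheat 2.
Cotton: +7 to 7 (cap) → 29 left.
Sunflower: +19 to 19 (cap) → 10 left.
Lentils takes 6 to reach its cap of 6 → 4 left.
Only 4 left; Barley takes them to reach 4.
Total = 21×7 + 16×19 + 7×4 + 12×6 = 551.

551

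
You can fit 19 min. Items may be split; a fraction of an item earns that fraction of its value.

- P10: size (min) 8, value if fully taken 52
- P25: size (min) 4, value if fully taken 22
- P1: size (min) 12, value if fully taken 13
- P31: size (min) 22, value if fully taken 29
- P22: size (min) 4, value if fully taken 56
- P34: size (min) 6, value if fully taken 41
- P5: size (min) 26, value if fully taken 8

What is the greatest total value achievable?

Best value per unit of size first: P22 56/4≈14, P34 41/6≈6.83, P10 52/8≈6.5, P25 22/4≈5.5, P31 29/22≈1.32, P1 13/12≈1.08, P5 8/26≈0.308.
Take all of P22 (4 min, value 56) → 15 min left.
P34: take in full, 6 min for value 41 → 9 left.
Take all of P10 (8 min, value 52) → 1 min left.
Fill the last 1 min with part of P25: 1/4 of it earns 5.5.
Total value = 154.5.

154.5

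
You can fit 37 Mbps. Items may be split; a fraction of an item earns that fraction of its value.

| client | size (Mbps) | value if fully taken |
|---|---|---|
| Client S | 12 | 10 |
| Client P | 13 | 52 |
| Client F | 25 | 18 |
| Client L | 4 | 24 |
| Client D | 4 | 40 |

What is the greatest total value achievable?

128.88

Sort by value density: Client D 40/4≈10, Client L 24/4≈6, Client P 52/13≈4, Client S 10/12≈0.833, Client F 18/25≈0.72.
Client D: take in full, 4 Mbps for value 40 ; 33 left.
All 4 Mbps of Client L fit (value 24) ; 29 remain.
Client P: take in full, 13 Mbps for value 52 ; 16 left.
Take all of Client S (12 Mbps, value 10) ; 4 Mbps left.
Only 4 Mbps remain; take 4/25 of Client F for value 18×4/25 = 2.88.
Total value = 128.88.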